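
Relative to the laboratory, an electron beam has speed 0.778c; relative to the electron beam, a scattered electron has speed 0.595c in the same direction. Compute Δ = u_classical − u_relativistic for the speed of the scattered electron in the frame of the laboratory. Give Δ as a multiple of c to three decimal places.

Galilean: u_cl = 0.595 + 0.778 = 1.3730.
Relativistic: u_rel = (0.595 + 0.778) / (1 + 0.595·0.778) = 1.3730/1.4629 = 0.9385.
Δ = 1.3730 − 0.9385 = 0.4345.
(The classical prediction exceeds c; the relativistic result does not.)

Δ = 0.434c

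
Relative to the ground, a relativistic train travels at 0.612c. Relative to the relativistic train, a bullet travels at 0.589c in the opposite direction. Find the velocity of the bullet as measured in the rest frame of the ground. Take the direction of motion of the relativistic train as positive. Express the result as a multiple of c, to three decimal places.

With v = 0.612 and u' = -0.589 (in units of c),
u = (u' + v)/(1 + u'v/c²):
u = (-0.589 + 0.612) / (1 + (-0.589)·0.612) = 0.0230/0.6395 = 0.0360

+0.036c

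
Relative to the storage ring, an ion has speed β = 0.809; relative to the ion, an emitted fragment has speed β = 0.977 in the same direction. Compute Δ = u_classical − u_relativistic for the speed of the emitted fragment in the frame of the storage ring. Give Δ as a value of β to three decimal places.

Galilean: u_cl = 0.977 + 0.809 = 1.7860.
Relativistic: u_rel = (0.977 + 0.809) / (1 + 0.977·0.809) = 1.7860/1.7904 = 0.9975.
Δ = 1.7860 − 0.9975 = 0.7885.
(The classical prediction exceeds c; the relativistic result does not.)

Δ = 0.788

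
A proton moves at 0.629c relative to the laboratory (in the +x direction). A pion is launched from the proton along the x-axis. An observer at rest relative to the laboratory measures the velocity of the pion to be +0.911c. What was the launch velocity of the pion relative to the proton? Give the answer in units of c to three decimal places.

Invert the composition law: u' = (u − v)/(1 − uv/c²).
u' = (0.911 − 0.629) / (1 − (0.911)(0.629)) = 0.2820/0.4270 = 0.6605.

+0.660c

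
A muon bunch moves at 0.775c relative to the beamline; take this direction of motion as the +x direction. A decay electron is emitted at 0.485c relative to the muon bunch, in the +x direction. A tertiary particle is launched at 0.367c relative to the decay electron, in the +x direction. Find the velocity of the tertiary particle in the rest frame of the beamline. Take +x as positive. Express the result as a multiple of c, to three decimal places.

0.960c

Apply u = (u' + v)/(1 + u'v/c²) successively, working outward toward the beamline.
Start: velocity of the muon bunch relative to the beamline = 0.7750c.
Compose with the decay electron (u' = 0.485 in the muon bunch frame): u_1 = (0.485 + 0.775) / (1 + 0.485·0.775) = 1.2600/1.3759 = 0.9158.
Compose with the tertiary particle (u' = 0.367 in the decay electron frame): u_2 = (0.367 + 0.916) / (1 + 0.367·0.916) = 1.2828/1.3361 = 0.9601.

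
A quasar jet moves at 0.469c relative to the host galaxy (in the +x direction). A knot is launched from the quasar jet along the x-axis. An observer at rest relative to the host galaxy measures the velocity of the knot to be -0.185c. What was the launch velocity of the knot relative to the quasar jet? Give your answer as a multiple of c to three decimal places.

-0.602c

Invert the composition law: u' = (u − v)/(1 − uv/c²).
u' = (-0.185 − 0.469) / (1 − (-0.185)(0.469)) = -0.6540/1.0868 = -0.6018.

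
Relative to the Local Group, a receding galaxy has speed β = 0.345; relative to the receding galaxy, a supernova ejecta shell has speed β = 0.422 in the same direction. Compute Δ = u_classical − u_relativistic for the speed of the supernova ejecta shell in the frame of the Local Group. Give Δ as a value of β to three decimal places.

Δ = 0.097

Galilean: u_cl = 0.422 + 0.345 = 0.7670.
Relativistic: u_rel = (0.422 + 0.345) / (1 + 0.422·0.345) = 0.7670/1.1456 = 0.6695.
Δ = 0.7670 − 0.6695 = 0.0975.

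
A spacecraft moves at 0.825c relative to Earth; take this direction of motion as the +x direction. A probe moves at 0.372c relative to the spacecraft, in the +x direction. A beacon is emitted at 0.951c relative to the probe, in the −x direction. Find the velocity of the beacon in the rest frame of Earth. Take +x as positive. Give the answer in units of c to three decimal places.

-0.272c

Apply u = (u' + v)/(1 + u'v/c²) successively, working outward toward Earth.
Start: velocity of the spacecraft relative to Earth = 0.8250c.
Compose with the probe (u' = 0.372 in the spacecraft frame): u_1 = (0.372 + 0.825) / (1 + 0.372·0.825) = 1.1970/1.3069 = 0.9159.
Compose with the beacon (u' = -0.951 in the probe frame): u_2 = (-0.951 + 0.916) / (1 + (-0.951)·0.916) = -0.0351/0.1290 = -0.2721.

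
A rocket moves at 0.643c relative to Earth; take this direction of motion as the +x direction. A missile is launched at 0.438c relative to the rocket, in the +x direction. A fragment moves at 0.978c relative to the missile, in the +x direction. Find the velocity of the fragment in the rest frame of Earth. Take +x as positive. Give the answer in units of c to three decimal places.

Apply u = (u' + v)/(1 + u'v/c²) successively, working outward toward Earth.
Start: velocity of the rocket relative to Earth = 0.6430c.
Compose with the missile (u' = 0.438 in the rocket frame): u_1 = (0.438 + 0.643) / (1 + 0.438·0.643) = 1.0810/1.2816 = 0.8435.
Compose with the fragment (u' = 0.978 in the missile frame): u_2 = (0.978 + 0.843) / (1 + 0.978·0.843) = 1.8215/1.8249 = 0.9981.

0.998c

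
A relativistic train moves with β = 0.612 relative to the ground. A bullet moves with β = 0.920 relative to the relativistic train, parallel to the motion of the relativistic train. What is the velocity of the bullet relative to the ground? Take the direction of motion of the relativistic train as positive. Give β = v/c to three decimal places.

With v = 0.612 and u' = 0.920 (in units of c),
u = (u' + v)/(1 + u'v/c²):
u = (0.920 + 0.612) / (1 + 0.920·0.612) = 1.5320/1.5630 = 0.9801
(Galilean addition would give +1.532c, exceeding c.)

β = 0.980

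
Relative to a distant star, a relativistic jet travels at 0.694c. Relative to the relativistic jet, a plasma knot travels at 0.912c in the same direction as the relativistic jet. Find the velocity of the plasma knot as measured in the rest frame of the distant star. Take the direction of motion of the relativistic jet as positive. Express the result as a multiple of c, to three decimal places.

0.984c

With v = 0.694 and u' = 0.912 (in units of c),
u = (u' + v)/(1 + u'v/c²):
u = (0.912 + 0.694) / (1 + 0.912·0.694) = 1.6060/1.6329 = 0.9835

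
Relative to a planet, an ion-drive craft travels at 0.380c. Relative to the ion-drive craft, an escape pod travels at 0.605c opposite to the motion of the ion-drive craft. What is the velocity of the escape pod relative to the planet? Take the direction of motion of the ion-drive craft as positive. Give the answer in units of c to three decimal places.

-0.292c

With v = 0.380 and u' = -0.605 (in units of c),
u = (u' + v)/(1 + u'v/c²):
u = (-0.605 + 0.380) / (1 + (-0.605)·0.380) = -0.2250/0.7701 = -0.2922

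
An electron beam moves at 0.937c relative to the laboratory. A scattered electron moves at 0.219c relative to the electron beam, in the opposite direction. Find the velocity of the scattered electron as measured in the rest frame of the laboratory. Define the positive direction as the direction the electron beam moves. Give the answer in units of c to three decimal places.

With v = 0.937 and u' = -0.219 (in units of c),
u = (u' + v)/(1 + u'v/c²):
u = (-0.219 + 0.937) / (1 + (-0.219)·0.937) = 0.7180/0.7948 = 0.9034

+0.903c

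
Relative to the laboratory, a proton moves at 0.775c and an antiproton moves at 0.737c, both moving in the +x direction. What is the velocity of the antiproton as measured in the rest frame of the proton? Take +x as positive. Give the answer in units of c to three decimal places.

-0.089c

β_A = 0.775, β_B = 0.737.
Transform to A's frame with the inverse velocity-addition law: u' = (u − v)/(1 − uv/c²), taking u = β_B and v = β_A.
u' = (0.737 − 0.775) / (1 − (0.775)(0.737)) = -0.0380/0.4288 = -0.0886.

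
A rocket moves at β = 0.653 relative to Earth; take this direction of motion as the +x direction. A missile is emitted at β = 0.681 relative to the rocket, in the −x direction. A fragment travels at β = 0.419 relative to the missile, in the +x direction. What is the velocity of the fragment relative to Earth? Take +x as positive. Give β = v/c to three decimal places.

β = +0.377

Apply u = (u' + v)/(1 + u'v/c²) successively, working outward toward Earth.
Start: velocity of the rocket relative to Earth = 0.6530c.
Compose with the missile (u' = -0.681 in the rocket frame): u_1 = (-0.681 + 0.653) / (1 + (-0.681)·0.653) = -0.0280/0.5553 = -0.0504.
Compose with the fragment (u' = 0.419 in the missile frame): u_2 = (0.419 + (-0.050)) / (1 + 0.419·(-0.050)) = 0.3686/0.9789 = 0.3765.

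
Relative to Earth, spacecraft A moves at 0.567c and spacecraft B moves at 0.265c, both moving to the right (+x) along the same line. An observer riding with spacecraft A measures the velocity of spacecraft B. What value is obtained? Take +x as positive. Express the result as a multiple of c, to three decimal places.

β_A = 0.567, β_B = 0.265.
Transform to A's frame with the inverse velocity-addition law: u' = (u − v)/(1 − uv/c²), taking u = β_B and v = β_A.
u' = (0.265 − 0.567) / (1 − (0.567)(0.265)) = -0.3020/0.8497 = -0.3554.

-0.355c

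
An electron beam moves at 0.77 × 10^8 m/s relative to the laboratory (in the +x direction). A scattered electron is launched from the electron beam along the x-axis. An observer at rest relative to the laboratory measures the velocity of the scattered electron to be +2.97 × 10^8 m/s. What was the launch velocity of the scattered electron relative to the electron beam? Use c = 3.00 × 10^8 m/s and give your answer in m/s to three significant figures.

+2.95 × 10^8 m/s

v = 0.257c, u = 0.990c.
Invert the composition law: u' = (u − v)/(1 − uv/c²).
u' = (0.990 − 0.257) / (1 − (0.990)(0.257)) = 0.7333/0.7459 = 0.9832.
u' = 0.9832 × 3.00 × 10^8 m/s.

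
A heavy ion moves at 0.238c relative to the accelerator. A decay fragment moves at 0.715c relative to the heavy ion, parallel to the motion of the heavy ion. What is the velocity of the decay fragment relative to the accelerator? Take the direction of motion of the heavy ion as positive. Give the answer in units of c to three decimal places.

0.814c

With v = 0.238 and u' = 0.715 (in units of c),
u = (u' + v)/(1 + u'v/c²):
u = (0.715 + 0.238) / (1 + 0.715·0.238) = 0.9530/1.1702 = 0.8144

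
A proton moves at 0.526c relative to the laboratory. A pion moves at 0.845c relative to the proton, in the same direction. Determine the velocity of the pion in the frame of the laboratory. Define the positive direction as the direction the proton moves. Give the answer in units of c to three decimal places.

0.949c

With v = 0.526 and u' = 0.845 (in units of c),
u = (u' + v)/(1 + u'v/c²):
u = (0.845 + 0.526) / (1 + 0.845·0.526) = 1.3710/1.4445 = 0.9491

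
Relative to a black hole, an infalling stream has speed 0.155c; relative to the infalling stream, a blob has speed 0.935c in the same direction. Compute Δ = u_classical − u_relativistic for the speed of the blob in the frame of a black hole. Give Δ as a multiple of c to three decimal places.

Galilean: u_cl = 0.935 + 0.155 = 1.0900.
Relativistic: u_rel = (0.935 + 0.155) / (1 + 0.935·0.155) = 1.0900/1.1449 = 0.9520.
Δ = 1.0900 − 0.9520 = 0.1380.
(The classical prediction exceeds c; the relativistic result does not.)

Δ = 0.138c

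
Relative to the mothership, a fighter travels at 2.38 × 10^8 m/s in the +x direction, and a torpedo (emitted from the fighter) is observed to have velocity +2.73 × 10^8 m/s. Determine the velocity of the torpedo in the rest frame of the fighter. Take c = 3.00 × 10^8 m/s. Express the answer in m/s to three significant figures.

+1.26 × 10^8 m/s

v = 0.793c, u = 0.910c.
Invert the composition law: u' = (u − v)/(1 − uv/c²).
u' = (0.910 − 0.793) / (1 − (0.910)(0.793)) = 0.1167/0.2781 = 0.4196.
u' = 0.4196 × 3.00 × 10^8 m/s.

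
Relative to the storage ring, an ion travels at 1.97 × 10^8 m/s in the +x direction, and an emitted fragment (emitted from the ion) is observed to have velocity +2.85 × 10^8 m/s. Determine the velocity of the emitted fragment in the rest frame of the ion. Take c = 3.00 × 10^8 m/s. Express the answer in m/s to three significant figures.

v = 0.657c, u = 0.950c.
Invert the composition law: u' = (u − v)/(1 − uv/c²).
u' = (0.950 − 0.657) / (1 − (0.950)(0.657)) = 0.2933/0.3762 = 0.7798.
u' = 0.7798 × 3.00 × 10^8 m/s.

+2.34 × 10^8 m/s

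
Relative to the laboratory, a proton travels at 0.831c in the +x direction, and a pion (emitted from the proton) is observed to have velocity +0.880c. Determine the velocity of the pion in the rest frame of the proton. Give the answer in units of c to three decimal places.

+0.182c

Invert the composition law: u' = (u − v)/(1 − uv/c²).
u' = (0.880 − 0.831) / (1 − (0.880)(0.831)) = 0.0490/0.2687 = 0.1823.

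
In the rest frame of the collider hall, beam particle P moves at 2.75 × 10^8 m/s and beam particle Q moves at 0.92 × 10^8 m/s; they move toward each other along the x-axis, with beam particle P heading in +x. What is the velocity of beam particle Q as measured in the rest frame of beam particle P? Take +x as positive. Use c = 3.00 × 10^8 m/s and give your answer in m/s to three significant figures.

-2.86 × 10^8 m/s

β_A = 0.917, β_B = -0.307 (dividing each by c = 3.00 × 10^8 m/s).
Transform to A's frame with the inverse velocity-addition law: u' = (u − v)/(1 − uv/c²), taking u = β_B and v = β_A.
u' = (-0.307 − 0.917) / (1 − (0.917)(-0.307)) = -1.2233/1.2811 = -0.9549.
u' = -0.9549 × 3.00 × 10^8 m/s.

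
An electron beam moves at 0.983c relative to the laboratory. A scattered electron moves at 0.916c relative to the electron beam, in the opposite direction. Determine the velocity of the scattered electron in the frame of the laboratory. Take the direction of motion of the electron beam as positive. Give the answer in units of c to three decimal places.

With v = 0.983 and u' = -0.916 (in units of c),
u = (u' + v)/(1 + u'v/c²):
u = (-0.916 + 0.983) / (1 + (-0.916)·0.983) = 0.0670/0.0996 = 0.6729
(Galilean addition would give +0.067c.)

+0.673c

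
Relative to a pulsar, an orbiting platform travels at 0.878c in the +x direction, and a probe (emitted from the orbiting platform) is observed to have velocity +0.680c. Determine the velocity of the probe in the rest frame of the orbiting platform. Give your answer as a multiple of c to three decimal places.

-0.491c

Invert the composition law: u' = (u − v)/(1 − uv/c²).
u' = (0.680 − 0.878) / (1 − (0.680)(0.878)) = -0.1980/0.4030 = -0.4914.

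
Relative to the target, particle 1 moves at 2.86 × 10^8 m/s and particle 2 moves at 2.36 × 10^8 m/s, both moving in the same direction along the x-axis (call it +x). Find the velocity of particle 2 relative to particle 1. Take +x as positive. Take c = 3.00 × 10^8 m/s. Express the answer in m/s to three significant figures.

-2.00 × 10^8 m/s

β_A = 0.953, β_B = 0.787 (dividing each by c = 3.00 × 10^8 m/s).
Transform to A's frame with the inverse velocity-addition law: u' = (u − v)/(1 − uv/c²), taking u = β_B and v = β_A.
u' = (0.787 − 0.953) / (1 − (0.953)(0.787)) = -0.1667/0.2500 = -0.6665.
u' = -0.6665 × 3.00 × 10^8 m/s.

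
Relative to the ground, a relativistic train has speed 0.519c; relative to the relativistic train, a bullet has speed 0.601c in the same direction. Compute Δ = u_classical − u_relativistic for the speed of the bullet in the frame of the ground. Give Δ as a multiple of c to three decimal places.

Δ = 0.266c

Galilean: u_cl = 0.601 + 0.519 = 1.1200.
Relativistic: u_rel = (0.601 + 0.519) / (1 + 0.601·0.519) = 1.1200/1.3119 = 0.8537.
Δ = 1.1200 − 0.8537 = 0.2663.
(The classical prediction exceeds c; the relativistic result does not.)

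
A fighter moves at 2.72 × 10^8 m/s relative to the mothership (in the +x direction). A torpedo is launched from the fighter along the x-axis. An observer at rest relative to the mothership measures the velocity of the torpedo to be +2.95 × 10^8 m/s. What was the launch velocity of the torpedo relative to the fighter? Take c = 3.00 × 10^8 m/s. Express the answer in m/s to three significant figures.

v = 0.907c, u = 0.983c.
Invert the composition law: u' = (u − v)/(1 − uv/c²).
u' = (0.983 − 0.907) / (1 − (0.983)(0.907)) = 0.0767/0.1084 = 0.7070.
u' = 0.7070 × 3.00 × 10^8 m/s.

+2.12 × 10^8 m/s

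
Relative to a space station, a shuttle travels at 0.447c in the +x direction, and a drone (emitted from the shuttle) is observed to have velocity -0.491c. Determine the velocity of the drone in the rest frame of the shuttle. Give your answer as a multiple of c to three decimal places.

-0.769c

Invert the composition law: u' = (u − v)/(1 − uv/c²).
u' = (-0.491 − 0.447) / (1 − (-0.491)(0.447)) = -0.9380/1.2195 = -0.7692.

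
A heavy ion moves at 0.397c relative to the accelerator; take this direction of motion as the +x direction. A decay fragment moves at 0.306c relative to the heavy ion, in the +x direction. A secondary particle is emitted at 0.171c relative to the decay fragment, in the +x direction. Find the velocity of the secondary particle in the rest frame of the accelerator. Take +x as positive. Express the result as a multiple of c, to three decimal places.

Apply u = (u' + v)/(1 + u'v/c²) successively, working outward toward the accelerator.
Start: velocity of the heavy ion relative to the accelerator = 0.3970c.
Compose with the decay fragment (u' = 0.306 in the heavy ion frame): u_1 = (0.306 + 0.397) / (1 + 0.306·0.397) = 0.7030/1.1215 = 0.6268.
Compose with the secondary particle (u' = 0.171 in the decay fragment frame): u_2 = (0.171 + 0.627) / (1 + 0.171·0.627) = 0.7978/1.1072 = 0.7206.

0.721c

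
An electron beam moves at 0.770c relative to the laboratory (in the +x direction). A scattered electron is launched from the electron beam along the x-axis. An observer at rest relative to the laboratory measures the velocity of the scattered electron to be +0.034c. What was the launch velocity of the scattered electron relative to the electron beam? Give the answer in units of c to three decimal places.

Invert the composition law: u' = (u − v)/(1 − uv/c²).
u' = (0.034 − 0.770) / (1 − (0.034)(0.770)) = -0.7360/0.9738 = -0.7558.

-0.756c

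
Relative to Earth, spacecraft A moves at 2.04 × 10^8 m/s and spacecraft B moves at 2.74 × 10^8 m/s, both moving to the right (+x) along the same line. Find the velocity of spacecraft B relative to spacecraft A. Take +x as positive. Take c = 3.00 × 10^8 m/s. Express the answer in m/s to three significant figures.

β_A = 0.680, β_B = 0.913 (dividing each by c = 3.00 × 10^8 m/s).
Transform to A's frame with the inverse velocity-addition law: u' = (u − v)/(1 − uv/c²), taking u = β_B and v = β_A.
u' = (0.913 − 0.680) / (1 − (0.680)(0.913)) = 0.2333/0.3789 = 0.6158.
u' = 0.6158 × 3.00 × 10^8 m/s.

+1.85 × 10^8 m/s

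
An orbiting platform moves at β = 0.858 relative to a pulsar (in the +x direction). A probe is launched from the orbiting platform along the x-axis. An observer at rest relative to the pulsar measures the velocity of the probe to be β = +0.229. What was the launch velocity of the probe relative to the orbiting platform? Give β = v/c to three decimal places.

Invert the composition law: u' = (u − v)/(1 − uv/c²).
u' = (0.229 − 0.858) / (1 − (0.229)(0.858)) = -0.6290/0.8035 = -0.7828.

β = -0.783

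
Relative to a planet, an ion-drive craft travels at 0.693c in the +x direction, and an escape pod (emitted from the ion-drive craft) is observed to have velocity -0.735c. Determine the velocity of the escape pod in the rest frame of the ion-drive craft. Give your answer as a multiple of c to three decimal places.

Invert the composition law: u' = (u − v)/(1 − uv/c²).
u' = (-0.735 − 0.693) / (1 − (-0.735)(0.693)) = -1.4280/1.5094 = -0.9461.

-0.946c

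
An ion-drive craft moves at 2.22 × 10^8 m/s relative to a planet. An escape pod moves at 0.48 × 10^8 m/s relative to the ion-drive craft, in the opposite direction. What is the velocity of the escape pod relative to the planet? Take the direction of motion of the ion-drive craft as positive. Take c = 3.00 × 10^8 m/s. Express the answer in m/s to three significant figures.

In units of c (dividing by 3.00 × 10^8 m/s): v = 0.740, u' = -0.160.
u = (u' + v)/(1 + u'v/c²):
u = (-0.160 + 0.740) / (1 + (-0.160)·0.740) = 0.5800/0.8816 = 0.6579
(Galilean addition would give +0.580c.)
Converting back: u = 0.6579 × 3.00 × 10^8 m/s.

+1.97 × 10^8 m/s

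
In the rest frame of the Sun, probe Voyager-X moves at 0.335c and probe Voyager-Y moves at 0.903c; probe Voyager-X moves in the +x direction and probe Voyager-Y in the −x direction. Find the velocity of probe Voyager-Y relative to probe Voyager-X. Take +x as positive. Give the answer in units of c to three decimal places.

-0.950c

β_A = 0.335, β_B = -0.903.
Transform to A's frame with the inverse velocity-addition law: u' = (u − v)/(1 − uv/c²), taking u = β_B and v = β_A.
u' = (-0.903 − 0.335) / (1 − (0.335)(-0.903)) = -1.2380/1.3025 = -0.9505.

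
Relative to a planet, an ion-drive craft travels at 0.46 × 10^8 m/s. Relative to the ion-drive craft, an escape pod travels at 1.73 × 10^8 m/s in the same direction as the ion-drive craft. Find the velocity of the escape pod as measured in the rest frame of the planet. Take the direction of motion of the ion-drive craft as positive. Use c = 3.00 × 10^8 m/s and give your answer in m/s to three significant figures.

In units of c (dividing by 3.00 × 10^8 m/s): v = 0.153, u' = 0.577.
u = (u' + v)/(1 + u'v/c²):
u = (0.577 + 0.153) / (1 + 0.577·0.153) = 0.7300/1.0884 = 0.6707
Converting back: u = 0.6707 × 3.00 × 10^8 m/s.

2.01 × 10^8 m/s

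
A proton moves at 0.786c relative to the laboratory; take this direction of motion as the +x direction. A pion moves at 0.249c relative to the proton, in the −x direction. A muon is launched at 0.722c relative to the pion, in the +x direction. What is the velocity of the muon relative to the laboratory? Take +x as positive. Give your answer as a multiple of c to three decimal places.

Apply u = (u' + v)/(1 + u'v/c²) successively, working outward toward the laboratory.
Start: velocity of the proton relative to the laboratory = 0.7860c.
Compose with the pion (u' = -0.249 in the proton frame): u_1 = (-0.249 + 0.786) / (1 + (-0.249)·0.786) = 0.5370/0.8043 = 0.6677.
Compose with the muon (u' = 0.722 in the pion frame): u_2 = (0.722 + 0.668) / (1 + 0.722·0.668) = 1.3897/1.4821 = 0.9377.

+0.938c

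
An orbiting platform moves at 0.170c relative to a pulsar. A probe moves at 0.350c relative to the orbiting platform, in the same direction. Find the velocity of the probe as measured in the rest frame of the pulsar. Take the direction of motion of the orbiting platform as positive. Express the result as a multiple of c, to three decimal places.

0.491c

With v = 0.170 and u' = 0.350 (in units of c),
u = (u' + v)/(1 + u'v/c²):
u = (0.350 + 0.170) / (1 + 0.350·0.170) = 0.5200/1.0595 = 0.4908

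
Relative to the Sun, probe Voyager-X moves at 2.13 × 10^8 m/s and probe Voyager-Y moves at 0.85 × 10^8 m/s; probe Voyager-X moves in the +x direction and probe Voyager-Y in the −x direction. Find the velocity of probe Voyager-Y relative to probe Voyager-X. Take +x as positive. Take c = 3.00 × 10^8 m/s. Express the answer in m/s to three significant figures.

β_A = 0.710, β_B = -0.283 (dividing each by c = 3.00 × 10^8 m/s).
Transform to A's frame with the inverse velocity-addition law: u' = (u − v)/(1 − uv/c²), taking u = β_B and v = β_A.
u' = (-0.283 − 0.710) / (1 − (0.710)(-0.283)) = -0.9933/1.2012 = -0.8270.
u' = -0.8270 × 3.00 × 10^8 m/s.

-2.48 × 10^8 m/s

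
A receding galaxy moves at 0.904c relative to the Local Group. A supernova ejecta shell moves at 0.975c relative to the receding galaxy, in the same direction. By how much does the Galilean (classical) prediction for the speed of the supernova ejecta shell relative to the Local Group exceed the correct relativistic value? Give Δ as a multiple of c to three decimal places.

Δ = 0.880c

Galilean: u_cl = 0.975 + 0.904 = 1.8790.
Relativistic: u_rel = (0.975 + 0.904) / (1 + 0.975·0.904) = 1.8790/1.8814 = 0.9987.
Δ = 1.8790 − 0.9987 = 0.8803.
(The classical prediction exceeds c; the relativistic result does not.)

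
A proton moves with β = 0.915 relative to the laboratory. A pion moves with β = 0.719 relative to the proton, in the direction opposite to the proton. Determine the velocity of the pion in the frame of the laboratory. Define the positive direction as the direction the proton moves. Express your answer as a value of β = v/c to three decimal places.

With v = 0.915 and u' = -0.719 (in units of c),
u = (u' + v)/(1 + u'v/c²):
u = (-0.719 + 0.915) / (1 + (-0.719)·0.915) = 0.1960/0.3421 = 0.5729

β = +0.573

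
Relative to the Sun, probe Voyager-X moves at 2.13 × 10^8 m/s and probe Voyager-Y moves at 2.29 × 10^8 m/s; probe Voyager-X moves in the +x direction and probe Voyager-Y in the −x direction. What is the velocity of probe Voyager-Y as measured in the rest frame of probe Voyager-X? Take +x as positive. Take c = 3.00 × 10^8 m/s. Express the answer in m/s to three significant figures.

-2.87 × 10^8 m/s

β_A = 0.710, β_B = -0.763 (dividing each by c = 3.00 × 10^8 m/s).
Transform to A's frame with the inverse velocity-addition law: u' = (u − v)/(1 − uv/c²), taking u = β_B and v = β_A.
u' = (-0.763 − 0.710) / (1 − (0.710)(-0.763)) = -1.4733/1.5420 = -0.9555.
u' = -0.9555 × 3.00 × 10^8 m/s.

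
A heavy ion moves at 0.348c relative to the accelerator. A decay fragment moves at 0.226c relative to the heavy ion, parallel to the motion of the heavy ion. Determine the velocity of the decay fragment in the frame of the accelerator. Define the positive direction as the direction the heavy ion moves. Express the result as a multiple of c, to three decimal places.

0.532c

With v = 0.348 and u' = 0.226 (in units of c),
u = (u' + v)/(1 + u'v/c²):
u = (0.226 + 0.348) / (1 + 0.226·0.348) = 0.5740/1.0786 = 0.5321
(Galilean addition would give +0.574c.)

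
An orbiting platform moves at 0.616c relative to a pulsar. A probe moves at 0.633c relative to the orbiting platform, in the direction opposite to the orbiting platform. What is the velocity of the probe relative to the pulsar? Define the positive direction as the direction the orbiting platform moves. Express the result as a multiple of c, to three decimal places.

With v = 0.616 and u' = -0.633 (in units of c),
u = (u' + v)/(1 + u'v/c²):
u = (-0.633 + 0.616) / (1 + (-0.633)·0.616) = -0.0170/0.6101 = -0.0279

-0.028c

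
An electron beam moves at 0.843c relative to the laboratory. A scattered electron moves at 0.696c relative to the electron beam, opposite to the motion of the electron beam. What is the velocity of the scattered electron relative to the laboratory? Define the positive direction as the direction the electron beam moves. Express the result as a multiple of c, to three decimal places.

With v = 0.843 and u' = -0.696 (in units of c),
u = (u' + v)/(1 + u'v/c²):
u = (-0.696 + 0.843) / (1 + (-0.696)·0.843) = 0.1470/0.4133 = 0.3557

+0.356c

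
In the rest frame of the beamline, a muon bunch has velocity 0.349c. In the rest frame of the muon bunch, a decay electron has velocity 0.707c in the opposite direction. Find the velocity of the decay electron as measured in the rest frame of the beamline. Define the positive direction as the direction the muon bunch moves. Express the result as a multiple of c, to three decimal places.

-0.475c

With v = 0.349 and u' = -0.707 (in units of c),
u = (u' + v)/(1 + u'v/c²):
u = (-0.707 + 0.349) / (1 + (-0.707)·0.349) = -0.3580/0.7533 = -0.4753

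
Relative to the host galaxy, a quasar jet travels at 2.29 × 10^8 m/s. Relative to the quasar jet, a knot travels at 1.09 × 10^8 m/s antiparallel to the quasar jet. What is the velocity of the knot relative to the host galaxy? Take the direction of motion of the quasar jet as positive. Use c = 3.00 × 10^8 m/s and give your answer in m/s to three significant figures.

+1.66 × 10^8 m/s

In units of c (dividing by 3.00 × 10^8 m/s): v = 0.763, u' = -0.363.
u = (u' + v)/(1 + u'v/c²):
u = (-0.363 + 0.763) / (1 + (-0.363)·0.763) = 0.4000/0.7227 = 0.5535
(Galilean addition would give +0.400c.)
Converting back: u = 0.5535 × 3.00 × 10^8 m/s.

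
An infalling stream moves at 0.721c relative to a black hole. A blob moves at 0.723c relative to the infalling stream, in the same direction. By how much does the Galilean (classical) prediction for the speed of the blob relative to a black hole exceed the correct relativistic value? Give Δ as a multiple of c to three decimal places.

Galilean: u_cl = 0.723 + 0.721 = 1.4440.
Relativistic: u_rel = (0.723 + 0.721) / (1 + 0.723·0.721) = 1.4440/1.5213 = 0.9492.
Δ = 1.4440 − 0.9492 = 0.4948.
(The classical prediction exceeds c; the relativistic result does not.)

Δ = 0.495c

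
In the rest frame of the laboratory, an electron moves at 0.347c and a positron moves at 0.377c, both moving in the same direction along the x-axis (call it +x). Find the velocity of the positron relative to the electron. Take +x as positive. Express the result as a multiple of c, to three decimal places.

+0.035c

β_A = 0.347, β_B = 0.377.
Transform to A's frame with the inverse velocity-addition law: u' = (u − v)/(1 − uv/c²), taking u = β_B and v = β_A.
u' = (0.377 − 0.347) / (1 − (0.347)(0.377)) = 0.0300/0.8692 = 0.0345.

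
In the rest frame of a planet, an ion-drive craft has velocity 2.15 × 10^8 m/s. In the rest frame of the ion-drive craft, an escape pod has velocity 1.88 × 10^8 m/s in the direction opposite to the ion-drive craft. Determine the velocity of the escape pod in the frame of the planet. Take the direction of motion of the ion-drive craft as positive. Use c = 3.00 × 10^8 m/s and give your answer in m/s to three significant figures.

+4.90 × 10^7 m/s

In units of c (dividing by 3.00 × 10^8 m/s): v = 0.717, u' = -0.627.
u = (u' + v)/(1 + u'v/c²):
u = (-0.627 + 0.717) / (1 + (-0.627)·0.717) = 0.0900/0.5509 = 0.1634
(Galilean addition would give +0.090c.)
Converting back: u = 0.1634 × 3.00 × 10^8 m/s.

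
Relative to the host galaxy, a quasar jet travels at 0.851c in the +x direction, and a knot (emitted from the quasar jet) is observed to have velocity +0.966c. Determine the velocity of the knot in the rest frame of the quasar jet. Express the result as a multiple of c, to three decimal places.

+0.646c

Invert the composition law: u' = (u − v)/(1 − uv/c²).
u' = (0.966 − 0.851) / (1 − (0.966)(0.851)) = 0.1150/0.1779 = 0.6463.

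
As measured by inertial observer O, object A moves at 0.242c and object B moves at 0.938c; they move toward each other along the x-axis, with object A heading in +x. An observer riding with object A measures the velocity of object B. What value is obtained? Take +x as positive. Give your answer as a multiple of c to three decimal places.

-0.962c

β_A = 0.242, β_B = -0.938.
Transform to A's frame with the inverse velocity-addition law: u' = (u − v)/(1 − uv/c²), taking u = β_B and v = β_A.
u' = (-0.938 − 0.242) / (1 − (0.242)(-0.938)) = -1.1800/1.2270 = -0.9617.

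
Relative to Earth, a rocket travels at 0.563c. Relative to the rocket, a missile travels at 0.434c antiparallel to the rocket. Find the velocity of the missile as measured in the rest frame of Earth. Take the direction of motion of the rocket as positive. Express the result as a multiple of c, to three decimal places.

With v = 0.563 and u' = -0.434 (in units of c),
u = (u' + v)/(1 + u'v/c²):
u = (-0.434 + 0.563) / (1 + (-0.434)·0.563) = 0.1290/0.7557 = 0.1707

+0.171c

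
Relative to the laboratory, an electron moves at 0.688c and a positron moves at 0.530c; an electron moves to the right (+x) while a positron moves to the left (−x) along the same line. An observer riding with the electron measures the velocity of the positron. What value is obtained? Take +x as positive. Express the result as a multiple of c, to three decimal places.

-0.893c

β_A = 0.688, β_B = -0.530.
Transform to A's frame with the inverse velocity-addition law: u' = (u − v)/(1 − uv/c²), taking u = β_B and v = β_A.
u' = (-0.530 − 0.688) / (1 − (0.688)(-0.530)) = -1.2180/1.3646 = -0.8925.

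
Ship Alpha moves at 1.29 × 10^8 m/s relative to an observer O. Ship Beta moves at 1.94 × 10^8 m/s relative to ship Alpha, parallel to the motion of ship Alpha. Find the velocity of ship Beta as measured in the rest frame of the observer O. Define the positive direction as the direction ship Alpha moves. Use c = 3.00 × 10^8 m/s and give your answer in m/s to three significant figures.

In units of c (dividing by 3.00 × 10^8 m/s): v = 0.430, u' = 0.647.
u = (u' + v)/(1 + u'v/c²):
u = (0.647 + 0.430) / (1 + 0.647·0.430) = 1.0767/1.2781 = 0.8424
Converting back: u = 0.8424 × 3.00 × 10^8 m/s.

2.53 × 10^8 m/s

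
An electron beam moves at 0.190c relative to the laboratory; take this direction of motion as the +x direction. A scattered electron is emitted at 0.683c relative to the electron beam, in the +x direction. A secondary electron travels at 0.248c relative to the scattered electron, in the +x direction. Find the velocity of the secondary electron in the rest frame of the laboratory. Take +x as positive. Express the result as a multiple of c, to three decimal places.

Apply u = (u' + v)/(1 + u'v/c²) successively, working outward toward the laboratory.
Start: velocity of the electron beam relative to the laboratory = 0.1900c.
Compose with the scattered electron (u' = 0.683 in the electron beam frame): u_1 = (0.683 + 0.190) / (1 + 0.683·0.190) = 0.8730/1.1298 = 0.7727.
Compose with the secondary electron (u' = 0.248 in the scattered electron frame): u_2 = (0.248 + 0.773) / (1 + 0.248·0.773) = 1.0207/1.1916 = 0.8566.

0.857c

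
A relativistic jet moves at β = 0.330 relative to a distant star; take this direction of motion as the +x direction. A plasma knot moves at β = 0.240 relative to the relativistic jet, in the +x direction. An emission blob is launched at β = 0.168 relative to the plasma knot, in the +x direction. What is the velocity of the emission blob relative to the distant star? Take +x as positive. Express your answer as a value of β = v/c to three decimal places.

Apply u = (u' + v)/(1 + u'v/c²) successively, working outward toward the distant star.
Start: velocity of the relativistic jet relative to the distant star = 0.3300c.
Compose with the plasma knot (u' = 0.240 in the relativistic jet frame): u_1 = (0.240 + 0.330) / (1 + 0.240·0.330) = 0.5700/1.0792 = 0.5282.
Compose with the emission blob (u' = 0.168 in the plasma knot frame): u_2 = (0.168 + 0.528) / (1 + 0.168·0.528) = 0.6962/1.0887 = 0.6394.

β = 0.639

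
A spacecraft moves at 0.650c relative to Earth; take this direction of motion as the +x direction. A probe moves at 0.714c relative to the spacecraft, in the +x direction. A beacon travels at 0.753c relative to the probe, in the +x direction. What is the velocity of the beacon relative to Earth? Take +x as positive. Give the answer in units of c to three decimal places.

Apply u = (u' + v)/(1 + u'v/c²) successively, working outward toward Earth.
Start: velocity of the spacecraft relative to Earth = 0.6500c.
Compose with the probe (u' = 0.714 in the spacecraft frame): u_1 = (0.714 + 0.650) / (1 + 0.714·0.650) = 1.3640/1.4641 = 0.9316.
Compose with the beacon (u' = 0.753 in the probe frame): u_2 = (0.753 + 0.932) / (1 + 0.753·0.932) = 1.6846/1.7015 = 0.9901.

0.990c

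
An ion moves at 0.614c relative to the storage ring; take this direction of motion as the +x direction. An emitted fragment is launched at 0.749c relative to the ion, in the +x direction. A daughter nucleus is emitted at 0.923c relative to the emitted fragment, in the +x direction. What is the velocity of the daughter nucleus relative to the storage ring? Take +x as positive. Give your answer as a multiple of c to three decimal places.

0.997c

Apply u = (u' + v)/(1 + u'v/c²) successively, working outward toward the storage ring.
Start: velocity of the ion relative to the storage ring = 0.6140c.
Compose with the emitted fragment (u' = 0.749 in the ion frame): u_1 = (0.749 + 0.614) / (1 + 0.749·0.614) = 1.3630/1.4599 = 0.9336.
Compose with the daughter nucleus (u' = 0.923 in the emitted fragment frame): u_2 = (0.923 + 0.934) / (1 + 0.923·0.934) = 1.8566/1.8617 = 0.9973.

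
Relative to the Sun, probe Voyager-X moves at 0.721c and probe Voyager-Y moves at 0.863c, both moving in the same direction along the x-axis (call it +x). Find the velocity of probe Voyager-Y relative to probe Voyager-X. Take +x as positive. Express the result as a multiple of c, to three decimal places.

+0.376c

β_A = 0.721, β_B = 0.863.
Transform to A's frame with the inverse velocity-addition law: u' = (u − v)/(1 − uv/c²), taking u = β_B and v = β_A.
u' = (0.863 − 0.721) / (1 − (0.721)(0.863)) = 0.1420/0.3778 = 0.3759.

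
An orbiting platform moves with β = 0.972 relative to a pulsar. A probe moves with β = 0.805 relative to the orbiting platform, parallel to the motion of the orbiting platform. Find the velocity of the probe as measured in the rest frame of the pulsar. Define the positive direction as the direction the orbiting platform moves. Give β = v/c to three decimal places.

With v = 0.972 and u' = 0.805 (in units of c),
u = (u' + v)/(1 + u'v/c²):
u = (0.805 + 0.972) / (1 + 0.805·0.972) = 1.7770/1.7825 = 0.9969

β = 0.997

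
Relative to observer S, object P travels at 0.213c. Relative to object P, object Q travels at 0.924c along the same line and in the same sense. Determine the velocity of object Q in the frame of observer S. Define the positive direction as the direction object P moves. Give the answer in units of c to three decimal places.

With v = 0.213 and u' = 0.924 (in units of c),
u = (u' + v)/(1 + u'v/c²):
u = (0.924 + 0.213) / (1 + 0.924·0.213) = 1.1370/1.1968 = 0.9500
(Galilean addition would give +1.137c, exceeding c.)

0.950c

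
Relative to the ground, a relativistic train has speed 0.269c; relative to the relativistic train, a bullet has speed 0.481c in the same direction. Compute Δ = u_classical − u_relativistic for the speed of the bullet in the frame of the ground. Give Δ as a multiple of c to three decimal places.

Δ = 0.086c

Galilean: u_cl = 0.481 + 0.269 = 0.7500.
Relativistic: u_rel = (0.481 + 0.269) / (1 + 0.481·0.269) = 0.7500/1.1294 = 0.6641.
Δ = 0.7500 − 0.6641 = 0.0859.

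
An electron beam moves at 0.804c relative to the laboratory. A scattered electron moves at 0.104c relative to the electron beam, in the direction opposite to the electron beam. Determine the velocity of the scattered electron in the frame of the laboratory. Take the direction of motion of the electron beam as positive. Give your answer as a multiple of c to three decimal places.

With v = 0.804 and u' = -0.104 (in units of c),
u = (u' + v)/(1 + u'v/c²):
u = (-0.104 + 0.804) / (1 + (-0.104)·0.804) = 0.7000/0.9164 = 0.7639

+0.764c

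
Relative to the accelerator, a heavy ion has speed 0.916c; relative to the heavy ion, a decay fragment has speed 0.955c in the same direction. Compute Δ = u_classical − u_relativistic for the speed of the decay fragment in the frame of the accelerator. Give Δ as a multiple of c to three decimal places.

Δ = 0.873c

Galilean: u_cl = 0.955 + 0.916 = 1.8710.
Relativistic: u_rel = (0.955 + 0.916) / (1 + 0.955·0.916) = 1.8710/1.8748 = 0.9980.
Δ = 1.8710 − 0.9980 = 0.8730.
(The classical prediction exceeds c; the relativistic result does not.)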